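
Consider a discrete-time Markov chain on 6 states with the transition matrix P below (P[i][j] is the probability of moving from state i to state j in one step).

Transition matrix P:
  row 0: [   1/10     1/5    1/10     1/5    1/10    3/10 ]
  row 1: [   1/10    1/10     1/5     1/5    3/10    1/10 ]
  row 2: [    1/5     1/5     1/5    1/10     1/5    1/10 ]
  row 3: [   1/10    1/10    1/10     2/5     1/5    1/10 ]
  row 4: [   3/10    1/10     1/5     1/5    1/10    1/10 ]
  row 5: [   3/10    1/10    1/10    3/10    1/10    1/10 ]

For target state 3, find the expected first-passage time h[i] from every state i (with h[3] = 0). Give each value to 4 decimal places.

h = [4.9208, 5.0818, 5.5765, 0.0000, 5.0549, 4.4973]

First-step conditioning: h[3] = 0; for i ≠ 3, h[i] = 1 + Σ_k P[i][k]·h[k].
  h[0] = 1 + 1/10·h[0] + 1/5·h[1] + 1/10·h[2] + 1/10·h[4] + 3/10·h[5]
  h[1] = 1 + 1/10·h[0] + 1/10·h[1] + 1/5·h[2] + 3/10·h[4] + 1/10·h[5]
  h[2] = 1 + 1/5·h[0] + 1/5·h[1] + 1/5·h[2] + 1/5·h[4] + 1/10·h[5]
  h[4] = 1 + 3/10·h[0] + 1/10·h[1] + 1/5·h[2] + 1/10·h[4] + 1/10·h[5]
  h[5] = 1 + 3/10·h[0] + 1/10·h[1] + 1/10·h[2] + 1/10·h[4] + 1/10·h[5]
Solving the 5×5 linear system over states ≠ 3 gives exactly h = [1304/265, 808/159, 2660/477, 0, 12056/2385, 10726/2385] (h[3] = 0 is the target).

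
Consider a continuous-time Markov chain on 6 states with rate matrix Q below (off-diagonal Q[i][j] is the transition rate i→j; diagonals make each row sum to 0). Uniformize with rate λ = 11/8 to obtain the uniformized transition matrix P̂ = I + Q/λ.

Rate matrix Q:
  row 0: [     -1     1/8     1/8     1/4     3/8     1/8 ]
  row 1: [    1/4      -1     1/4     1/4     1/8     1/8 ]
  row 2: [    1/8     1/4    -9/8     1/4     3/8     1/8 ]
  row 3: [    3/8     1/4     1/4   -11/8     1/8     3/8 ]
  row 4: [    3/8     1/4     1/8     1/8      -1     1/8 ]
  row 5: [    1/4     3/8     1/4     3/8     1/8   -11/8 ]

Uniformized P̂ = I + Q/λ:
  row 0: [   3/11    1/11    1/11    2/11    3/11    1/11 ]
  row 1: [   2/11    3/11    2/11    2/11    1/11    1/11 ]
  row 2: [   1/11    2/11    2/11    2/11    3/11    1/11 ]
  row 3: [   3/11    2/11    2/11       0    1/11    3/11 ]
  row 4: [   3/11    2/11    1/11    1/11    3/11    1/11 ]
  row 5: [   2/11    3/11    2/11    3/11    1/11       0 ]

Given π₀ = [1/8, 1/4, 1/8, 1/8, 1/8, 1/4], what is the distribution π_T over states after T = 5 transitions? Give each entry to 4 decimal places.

π = [0.2194, 0.1889, 0.1445, 0.1475, 0.1919, 0.1078]

t=0: π = [0.1250, 0.2500, 0.1250, 0.1250, 0.1250, 0.2500]
t=1: π = [0.2045, 0.2159, 0.1591, 0.1705, 0.1591, 0.0909]
t=2: π = [0.2159, 0.1911, 0.1488, 0.1446, 0.1860, 0.1136]
t=3: π = [0.2180, 0.1899, 0.1453, 0.1489, 0.1910, 0.1069]
t=4: π = [0.2193, 0.1890, 0.1446, 0.1471, 0.1917, 0.1083]
t=5: π = [0.2194, 0.1889, 0.1445, 0.1475, 0.1919, 0.1078]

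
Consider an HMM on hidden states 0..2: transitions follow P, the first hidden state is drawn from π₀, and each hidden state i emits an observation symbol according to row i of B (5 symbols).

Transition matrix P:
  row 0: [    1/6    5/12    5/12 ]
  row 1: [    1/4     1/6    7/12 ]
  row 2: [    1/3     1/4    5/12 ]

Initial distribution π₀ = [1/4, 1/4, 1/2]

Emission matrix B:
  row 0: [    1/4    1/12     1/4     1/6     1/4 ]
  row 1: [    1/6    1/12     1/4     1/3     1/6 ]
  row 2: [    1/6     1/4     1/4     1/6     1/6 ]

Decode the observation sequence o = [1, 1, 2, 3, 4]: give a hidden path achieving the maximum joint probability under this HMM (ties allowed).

path = [2, 2, 0, 1, 2]

t=0: δ = [2.083e-02, 2.083e-02, 1.250e-01]  (obs o_0=1)
t=1: δ = [3.472e-03, 2.604e-03, 1.302e-02]  ψ = [2, 2, 2]  (obs o_1=1)
t=2: δ = [1.085e-03, 8.138e-04, 1.356e-03]  ψ = [2, 2, 2]  (obs o_2=2)
t=3: δ = [7.535e-05, 1.507e-04, 9.419e-05]  ψ = [2, 0, 2]  (obs o_3=3)
t=4: δ = [9.419e-06, 5.233e-06, 1.465e-05]  ψ = [1, 0, 1]  (obs o_4=4)
backtrack: best end state = 2; path = [2, 2, 0, 1, 2]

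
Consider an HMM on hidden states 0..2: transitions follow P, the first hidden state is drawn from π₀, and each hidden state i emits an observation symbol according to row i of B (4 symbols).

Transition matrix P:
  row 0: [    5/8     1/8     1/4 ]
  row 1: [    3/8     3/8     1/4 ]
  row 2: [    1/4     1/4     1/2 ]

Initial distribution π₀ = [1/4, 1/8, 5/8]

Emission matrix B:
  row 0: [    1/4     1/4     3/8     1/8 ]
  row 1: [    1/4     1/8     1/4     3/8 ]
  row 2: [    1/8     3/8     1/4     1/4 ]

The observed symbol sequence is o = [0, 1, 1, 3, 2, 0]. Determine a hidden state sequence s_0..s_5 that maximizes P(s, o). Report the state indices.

path = [2, 2, 2, 1, 0, 0]

t=0: δ = [6.250e-02, 3.125e-02, 7.812e-02]  (obs o_0=0)
t=1: δ = [9.766e-03, 2.441e-03, 1.465e-02]  ψ = [0, 2, 2]  (obs o_1=1)
t=2: δ = [1.526e-03, 4.578e-04, 2.747e-03]  ψ = [0, 2, 2]  (obs o_2=1)
t=3: δ = [1.192e-04, 2.575e-04, 3.433e-04]  ψ = [0, 2, 2]  (obs o_3=3)
t=4: δ = [3.621e-05, 2.414e-05, 4.292e-05]  ψ = [1, 1, 2]  (obs o_4=2)
t=5: δ = [5.658e-06, 2.682e-06, 2.682e-06]  ψ = [0, 2, 2]  (obs o_5=0)
backtrack: best end state = 0; path = [2, 2, 2, 1, 0, 0]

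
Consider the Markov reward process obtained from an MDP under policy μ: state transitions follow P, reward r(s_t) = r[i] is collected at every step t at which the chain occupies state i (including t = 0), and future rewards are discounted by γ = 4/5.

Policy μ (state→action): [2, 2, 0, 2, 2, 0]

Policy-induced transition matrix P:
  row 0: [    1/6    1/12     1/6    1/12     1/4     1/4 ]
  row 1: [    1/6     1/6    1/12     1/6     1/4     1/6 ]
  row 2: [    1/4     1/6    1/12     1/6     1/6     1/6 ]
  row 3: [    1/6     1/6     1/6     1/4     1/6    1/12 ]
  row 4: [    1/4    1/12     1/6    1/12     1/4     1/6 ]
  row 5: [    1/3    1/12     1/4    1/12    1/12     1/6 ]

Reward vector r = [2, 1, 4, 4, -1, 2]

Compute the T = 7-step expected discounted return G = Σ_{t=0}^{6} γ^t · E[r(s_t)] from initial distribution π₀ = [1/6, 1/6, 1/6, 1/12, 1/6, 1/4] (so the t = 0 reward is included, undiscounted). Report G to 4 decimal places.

t=0: π = [0.1667, 0.1667, 0.1667, 0.0833, 0.1667, 0.2500], E[r] = 1.8333, γ^t·E[r] = 1.833333, running G = 1.833333
t=1: π = [0.2361, 0.1181, 0.1597, 0.1250, 0.1875, 0.1736], E[r] = 1.8889, γ^t·E[r] = 1.511111, running G = 3.344444
t=2: π = [0.2245, 0.1169, 0.1580, 0.1273, 0.1973, 0.1759], E[r] = 1.8617, γ^t·E[r] = 1.191481, running G = 4.535926
t=3: π = [0.2256, 0.1168, 0.1584, 0.1275, 0.1969, 0.1748], E[r] = 1.8642, γ^t·E[r] = 0.954469, running G = 5.490395
t=4: π = [0.2254, 0.1169, 0.1583, 0.1275, 0.1970, 0.1748], E[r] = 1.8636, γ^t·E[r] = 0.763320, running G = 6.253715
t=5: π = [0.2254, 0.1169, 0.1583, 0.1275, 0.1970, 0.1748], E[r] = 1.8636, γ^t·E[r] = 0.610674, running G = 6.864389
t=6: π = [0.2254, 0.1169, 0.1583, 0.1275, 0.1970, 0.1748], E[r] = 1.8636, γ^t·E[r] = 0.488536, running G = 7.352925

G = 7.3529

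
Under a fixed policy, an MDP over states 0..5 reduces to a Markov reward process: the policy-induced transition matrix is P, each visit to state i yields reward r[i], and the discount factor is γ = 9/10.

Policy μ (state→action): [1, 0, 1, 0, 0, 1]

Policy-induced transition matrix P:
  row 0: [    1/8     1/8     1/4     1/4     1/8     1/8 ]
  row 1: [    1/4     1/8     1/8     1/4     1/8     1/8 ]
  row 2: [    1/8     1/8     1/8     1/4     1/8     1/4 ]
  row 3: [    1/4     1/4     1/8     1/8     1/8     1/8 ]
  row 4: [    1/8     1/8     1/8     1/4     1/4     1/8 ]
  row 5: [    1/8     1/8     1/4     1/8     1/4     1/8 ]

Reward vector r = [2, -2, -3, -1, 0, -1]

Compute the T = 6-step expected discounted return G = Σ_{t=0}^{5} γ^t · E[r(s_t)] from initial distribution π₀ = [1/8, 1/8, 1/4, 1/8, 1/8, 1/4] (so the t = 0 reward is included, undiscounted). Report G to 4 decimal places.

G = -4.1336

t=0: π = [0.1250, 0.1250, 0.2500, 0.1250, 0.1250, 0.2500], E[r] = -1.1250, γ^t·E[r] = -1.125000, running G = -1.125000
t=1: π = [0.1563, 0.1406, 0.1719, 0.2031, 0.1719, 0.1563], E[r] = -0.8438, γ^t·E[r] = -0.759375, running G = -1.884375
t=2: π = [0.1680, 0.1504, 0.1641, 0.2051, 0.1660, 0.1465], E[r] = -0.8086, γ^t·E[r] = -0.654961, running G = -2.539336
t=3: π = [0.1694, 0.1506, 0.1643, 0.2061, 0.1641, 0.1455], E[r] = -0.8069, γ^t·E[r] = -0.588219, running G = -3.127555
t=4: π = [0.1696, 0.1508, 0.1644, 0.2061, 0.1637, 0.1455], E[r] = -0.8070, γ^t·E[r] = -0.529497, running G = -3.657052
t=5: π = [0.1696, 0.1508, 0.1644, 0.2061, 0.1637, 0.1455], E[r] = -0.8071, γ^t·E[r] = -0.476572, running G = -4.133624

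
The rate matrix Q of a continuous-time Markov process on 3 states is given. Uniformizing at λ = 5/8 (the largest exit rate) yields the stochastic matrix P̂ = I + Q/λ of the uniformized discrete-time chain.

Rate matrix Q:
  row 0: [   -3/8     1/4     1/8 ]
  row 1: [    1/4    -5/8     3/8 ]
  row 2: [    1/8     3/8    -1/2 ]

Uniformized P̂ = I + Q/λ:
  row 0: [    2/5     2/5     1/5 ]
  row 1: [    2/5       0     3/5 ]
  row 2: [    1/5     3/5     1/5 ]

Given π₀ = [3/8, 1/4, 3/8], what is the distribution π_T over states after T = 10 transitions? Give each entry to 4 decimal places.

t=0: π = [0.3750, 0.2500, 0.3750]
t=1: π = [0.3250, 0.3750, 0.3000]
t=2: π = [0.3400, 0.3100, 0.3500]
t=3: π = [0.3300, 0.3460, 0.3240]
t=4: π = [0.3352, 0.3264, 0.3384]
t=5: π = [0.3323, 0.3371, 0.3306]
t=6: π = [0.3339, 0.3313, 0.3348]
t=7: π = [0.3330, 0.3345, 0.3325]
t=8: π = [0.3335, 0.3327, 0.3338]
t=9: π = [0.3332, 0.3337, 0.3331]
t=10: π = [0.3334, 0.3331, 0.3335]

π = [0.3334, 0.3331, 0.3335]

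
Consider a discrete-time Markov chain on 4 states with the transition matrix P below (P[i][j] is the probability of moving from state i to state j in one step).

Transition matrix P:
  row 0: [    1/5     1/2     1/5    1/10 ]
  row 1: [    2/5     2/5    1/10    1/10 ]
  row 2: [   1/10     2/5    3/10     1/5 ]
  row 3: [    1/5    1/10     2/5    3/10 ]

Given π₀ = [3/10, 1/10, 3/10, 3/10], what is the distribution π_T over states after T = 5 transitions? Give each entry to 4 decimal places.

t=0: π = [0.3000, 0.1000, 0.3000, 0.3000]
t=1: π = [0.1900, 0.3400, 0.2800, 0.1900]
t=2: π = [0.2400, 0.3620, 0.2320, 0.1660]
t=3: π = [0.2492, 0.3742, 0.2202, 0.1564]
t=4: π = [0.2528, 0.3780, 0.2159, 0.1533]
t=5: π = [0.2540, 0.3793, 0.2144, 0.1522]

π = [0.2540, 0.3793, 0.2144, 0.1522]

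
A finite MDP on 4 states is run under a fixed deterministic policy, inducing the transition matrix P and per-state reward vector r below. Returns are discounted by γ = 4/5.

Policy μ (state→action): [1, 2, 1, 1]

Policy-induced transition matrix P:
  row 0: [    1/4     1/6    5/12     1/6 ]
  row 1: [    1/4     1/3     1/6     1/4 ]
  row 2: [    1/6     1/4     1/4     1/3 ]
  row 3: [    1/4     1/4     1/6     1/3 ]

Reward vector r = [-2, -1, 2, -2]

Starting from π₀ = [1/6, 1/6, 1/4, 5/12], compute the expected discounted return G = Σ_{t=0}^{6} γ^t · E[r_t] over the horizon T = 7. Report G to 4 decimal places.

t=0: π = [0.1667, 0.1667, 0.2500, 0.4167], E[r] = -0.8333, γ^t·E[r] = -0.833333, running G = -0.833333
t=1: π = [0.2292, 0.2500, 0.2292, 0.2917], E[r] = -0.8333, γ^t·E[r] = -0.666667, running G = -1.500000
t=2: π = [0.2309, 0.2517, 0.2431, 0.2743], E[r] = -0.7760, γ^t·E[r] = -0.496667, running G = -1.996667
t=3: π = [0.2297, 0.2517, 0.2446, 0.2739], E[r] = -0.7697, γ^t·E[r] = -0.394074, running G = -2.390741
t=4: π = [0.2296, 0.2518, 0.2445, 0.2741], E[r] = -0.7702, γ^t·E[r] = -0.315477, running G = -2.706217
t=5: π = [0.2296, 0.2519, 0.2444, 0.2741], E[r] = -0.7704, γ^t·E[r] = -0.252436, running G = -2.958653
t=6: π = [0.2296, 0.2519, 0.2444, 0.2741], E[r] = -0.7704, γ^t·E[r] = -0.201949, running G = -3.160602

G = -3.1606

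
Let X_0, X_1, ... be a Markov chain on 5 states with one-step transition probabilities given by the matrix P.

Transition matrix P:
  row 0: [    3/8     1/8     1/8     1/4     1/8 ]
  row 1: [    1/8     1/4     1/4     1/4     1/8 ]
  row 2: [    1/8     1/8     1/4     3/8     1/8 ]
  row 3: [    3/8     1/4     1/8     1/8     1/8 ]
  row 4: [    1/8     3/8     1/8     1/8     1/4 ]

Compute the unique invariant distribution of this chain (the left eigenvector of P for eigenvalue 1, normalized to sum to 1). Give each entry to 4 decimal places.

π = [0.2419, 0.2159, 0.1737, 0.2256, 0.1429]

Balance equations π_j = Σ_i π_i·P[i][j]:
  π_0 = 3/8·π_0 + 1/8·π_1 + 1/8·π_2 + 3/8·π_3 + 1/8·π_4
  π_1 = 1/8·π_0 + 1/4·π_1 + 1/8·π_2 + 1/4·π_3 + 3/8·π_4
  π_2 = 1/8·π_0 + 1/4·π_1 + 1/4·π_2 + 1/8·π_3 + 1/8·π_4
  π_3 = 1/4·π_0 + 1/4·π_1 + 3/8·π_2 + 1/8·π_3 + 1/8·π_4
  normalize: π_0 + π_1 + π_2 + π_3 + π_4 = 1
Solving the linear system gives exactly π = [149/616, 19/88, 107/616, 139/616, 1/7].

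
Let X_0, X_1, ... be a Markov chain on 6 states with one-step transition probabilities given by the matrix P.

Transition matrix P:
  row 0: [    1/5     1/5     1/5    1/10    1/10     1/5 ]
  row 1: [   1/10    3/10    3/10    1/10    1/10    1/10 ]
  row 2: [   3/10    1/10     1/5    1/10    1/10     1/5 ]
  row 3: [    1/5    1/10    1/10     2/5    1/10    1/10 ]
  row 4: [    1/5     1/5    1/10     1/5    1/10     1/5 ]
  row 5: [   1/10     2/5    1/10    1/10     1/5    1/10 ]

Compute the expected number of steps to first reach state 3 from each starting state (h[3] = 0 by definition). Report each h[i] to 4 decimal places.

h = [8.9603, 8.9691, 8.9594, 0.0000, 8.0643, 8.8805]

First-step conditioning: h[3] = 0; for i ≠ 3, h[i] = 1 + Σ_k P[i][k]·h[k].
  h[0] = 1 + 1/5·h[0] + 1/5·h[1] + 1/5·h[2] + 1/10·h[4] + 1/5·h[5]
  h[1] = 1 + 1/10·h[0] + 3/10·h[1] + 3/10·h[2] + 1/10·h[4] + 1/10·h[5]
  h[2] = 1 + 3/10·h[0] + 1/10·h[1] + 1/5·h[2] + 1/10·h[4] + 1/5·h[5]
  h[4] = 1 + 1/5·h[0] + 1/5·h[1] + 1/10·h[2] + 1/10·h[4] + 1/5·h[5]
  h[5] = 1 + 1/10·h[0] + 2/5·h[1] + 1/10·h[2] + 1/5·h[4] + 1/10·h[5]
Solving the 5×5 linear system over states ≠ 3 gives exactly h = [102210/11407, 102310/11407, 102200/11407, 0, 91990/11407, 101300/11407] (h[3] = 0 is the target).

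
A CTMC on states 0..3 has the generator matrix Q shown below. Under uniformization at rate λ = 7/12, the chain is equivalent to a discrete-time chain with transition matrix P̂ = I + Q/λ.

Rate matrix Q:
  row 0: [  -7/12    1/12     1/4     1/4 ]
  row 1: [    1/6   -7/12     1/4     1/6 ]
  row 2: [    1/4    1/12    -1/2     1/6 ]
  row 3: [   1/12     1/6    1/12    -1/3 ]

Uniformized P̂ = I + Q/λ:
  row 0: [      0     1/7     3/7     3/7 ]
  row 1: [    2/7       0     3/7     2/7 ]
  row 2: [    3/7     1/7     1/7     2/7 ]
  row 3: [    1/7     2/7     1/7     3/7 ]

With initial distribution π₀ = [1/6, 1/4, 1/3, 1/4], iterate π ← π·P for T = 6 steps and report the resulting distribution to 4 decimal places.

t=0: π = [0.1667, 0.2500, 0.3333, 0.2500]
t=1: π = [0.2500, 0.1429, 0.2619, 0.3452]
t=2: π = [0.2024, 0.1718, 0.2551, 0.3707]
t=3: π = [0.2114, 0.1713, 0.2498, 0.3676]
t=4: π = [0.2085, 0.1709, 0.2522, 0.3684]
t=5: π = [0.2095, 0.1711, 0.2513, 0.3681]
t=6: π = [0.2091, 0.1710, 0.2516, 0.3682]

π = [0.2091, 0.1710, 0.2516, 0.3682]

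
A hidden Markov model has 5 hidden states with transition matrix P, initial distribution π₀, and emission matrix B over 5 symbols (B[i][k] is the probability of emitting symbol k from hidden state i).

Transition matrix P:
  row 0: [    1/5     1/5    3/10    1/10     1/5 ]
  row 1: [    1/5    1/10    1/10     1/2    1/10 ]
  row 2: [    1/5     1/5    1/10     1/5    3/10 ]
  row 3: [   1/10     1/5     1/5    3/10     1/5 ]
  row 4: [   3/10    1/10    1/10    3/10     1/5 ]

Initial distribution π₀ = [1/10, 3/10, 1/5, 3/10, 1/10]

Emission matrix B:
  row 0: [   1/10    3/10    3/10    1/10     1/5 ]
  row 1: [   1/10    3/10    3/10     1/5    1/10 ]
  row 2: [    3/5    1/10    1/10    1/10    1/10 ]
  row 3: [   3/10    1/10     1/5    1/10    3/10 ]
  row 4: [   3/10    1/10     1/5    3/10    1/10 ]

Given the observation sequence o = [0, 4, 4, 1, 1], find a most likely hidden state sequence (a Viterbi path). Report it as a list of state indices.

path = [3, 3, 3, 1, 0]

t=0: δ = [1.000e-02, 3.000e-02, 1.200e-01, 9.000e-02, 3.000e-02]  (obs o_0=0)
t=1: δ = [4.800e-03, 2.400e-03, 1.800e-03, 8.100e-03, 3.600e-03]  ψ = [2, 2, 3, 3, 2]  (obs o_1=4)
t=2: δ = [2.160e-04, 1.620e-04, 1.620e-04, 7.290e-04, 1.620e-04]  ψ = [4, 3, 3, 3, 3]  (obs o_2=4)
t=3: δ = [2.187e-05, 4.374e-05, 1.458e-05, 2.187e-05, 1.458e-05]  ψ = [3, 3, 3, 3, 3]  (obs o_3=1)
t=4: δ = [2.624e-06, 1.312e-06, 6.561e-07, 2.187e-06, 4.374e-07]  ψ = [1, 0, 0, 1, 0]  (obs o_4=1)
backtrack: best end state = 0; path = [3, 3, 3, 1, 0]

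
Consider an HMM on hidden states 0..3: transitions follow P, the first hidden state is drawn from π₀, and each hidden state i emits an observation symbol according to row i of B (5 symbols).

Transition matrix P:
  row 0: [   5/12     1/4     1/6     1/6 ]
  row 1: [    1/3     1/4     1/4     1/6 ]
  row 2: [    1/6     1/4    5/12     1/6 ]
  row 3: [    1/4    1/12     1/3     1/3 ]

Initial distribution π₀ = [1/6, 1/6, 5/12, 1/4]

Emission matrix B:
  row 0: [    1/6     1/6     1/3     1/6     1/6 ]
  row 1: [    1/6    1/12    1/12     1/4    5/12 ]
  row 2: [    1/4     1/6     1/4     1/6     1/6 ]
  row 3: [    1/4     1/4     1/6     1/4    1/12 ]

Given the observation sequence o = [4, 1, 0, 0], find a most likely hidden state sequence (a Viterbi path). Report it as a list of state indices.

path = [2, 2, 2, 2]

t=0: δ = [2.778e-02, 6.944e-02, 6.944e-02, 2.083e-02]  (obs o_0=4)
t=1: δ = [3.858e-03, 1.447e-03, 4.823e-03, 2.894e-03]  ψ = [1, 1, 2, 1]  (obs o_1=1)
t=2: δ = [2.679e-04, 2.009e-04, 5.023e-04, 2.411e-04]  ψ = [0, 2, 2, 3]  (obs o_2=0)
t=3: δ = [1.861e-05, 2.093e-05, 5.233e-05, 2.093e-05]  ψ = [0, 2, 2, 2]  (obs o_3=0)
backtrack: best end state = 2; path = [2, 2, 2, 2]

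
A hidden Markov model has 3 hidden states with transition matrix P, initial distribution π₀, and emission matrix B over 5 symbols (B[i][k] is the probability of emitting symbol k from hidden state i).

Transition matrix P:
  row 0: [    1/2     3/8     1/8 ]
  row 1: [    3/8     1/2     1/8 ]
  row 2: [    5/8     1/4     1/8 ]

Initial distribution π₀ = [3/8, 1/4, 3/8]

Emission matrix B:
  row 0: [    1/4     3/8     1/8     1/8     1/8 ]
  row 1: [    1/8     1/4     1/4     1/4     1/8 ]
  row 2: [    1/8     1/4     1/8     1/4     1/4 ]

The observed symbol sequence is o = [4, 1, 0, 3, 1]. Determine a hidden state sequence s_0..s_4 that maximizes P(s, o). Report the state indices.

path = [2, 0, 0, 1, 0]

t=0: δ = [4.688e-02, 3.125e-02, 9.375e-02]  (obs o_0=4)
t=1: δ = [2.197e-02, 5.859e-03, 2.930e-03]  ψ = [2, 2, 2]  (obs o_1=1)
t=2: δ = [2.747e-03, 1.030e-03, 3.433e-04]  ψ = [0, 0, 0]  (obs o_2=0)
t=3: δ = [1.717e-04, 2.575e-04, 8.583e-05]  ψ = [0, 0, 0]  (obs o_3=3)
t=4: δ = [3.621e-05, 3.219e-05, 8.047e-06]  ψ = [1, 1, 1]  (obs o_4=1)
backtrack: best end state = 0; path = [2, 0, 0, 1, 0]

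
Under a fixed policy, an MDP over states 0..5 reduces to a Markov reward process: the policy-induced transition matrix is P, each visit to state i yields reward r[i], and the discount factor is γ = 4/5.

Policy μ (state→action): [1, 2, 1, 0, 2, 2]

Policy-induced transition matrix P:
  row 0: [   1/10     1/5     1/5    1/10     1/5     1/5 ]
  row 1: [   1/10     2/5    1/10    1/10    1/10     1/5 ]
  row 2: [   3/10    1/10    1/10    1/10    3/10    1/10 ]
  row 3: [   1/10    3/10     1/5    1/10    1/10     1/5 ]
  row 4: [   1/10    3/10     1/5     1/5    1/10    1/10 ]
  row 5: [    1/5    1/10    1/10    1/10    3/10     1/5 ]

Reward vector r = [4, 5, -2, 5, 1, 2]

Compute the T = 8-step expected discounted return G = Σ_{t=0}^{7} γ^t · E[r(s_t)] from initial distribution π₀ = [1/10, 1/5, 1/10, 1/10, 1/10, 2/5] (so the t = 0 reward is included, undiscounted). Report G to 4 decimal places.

t=0: π = [0.1000, 0.2000, 0.1000, 0.1000, 0.1000, 0.4000], E[r] = 2.6000, γ^t·E[r] = 2.600000, running G = 2.600000
t=1: π = [0.1600, 0.2100, 0.1300, 0.1100, 0.2100, 0.1800], E[r] = 2.5500, γ^t·E[r] = 2.040000, running G = 4.640000
t=2: π = [0.1440, 0.2430, 0.1480, 0.1210, 0.1780, 0.1660], E[r] = 2.6100, γ^t·E[r] = 1.670400, running G = 6.310400
t=3: π = [0.1462, 0.2471, 0.1443, 0.1178, 0.1772, 0.1674], E[r] = 2.6327, γ^t·E[r] = 1.347942, running G = 7.658342
t=4: π = [0.1456, 0.2478, 0.1441, 0.1177, 0.1770, 0.1679], E[r] = 2.6342, γ^t·E[r] = 1.078956, running G = 8.737298
t=5: π = [0.1456, 0.2478, 0.1440, 0.1177, 0.1770, 0.1679], E[r] = 2.6347, γ^t·E[r] = 0.863339, running G = 9.600638
t=6: π = [0.1456, 0.2478, 0.1440, 0.1177, 0.1769, 0.1679], E[r] = 2.6347, γ^t·E[r] = 0.690681, running G = 10.291319
t=7: π = [0.1456, 0.2478, 0.1440, 0.1177, 0.1769, 0.1679], E[r] = 2.6348, γ^t·E[r] = 0.552547, running G = 10.843866

G = 10.8439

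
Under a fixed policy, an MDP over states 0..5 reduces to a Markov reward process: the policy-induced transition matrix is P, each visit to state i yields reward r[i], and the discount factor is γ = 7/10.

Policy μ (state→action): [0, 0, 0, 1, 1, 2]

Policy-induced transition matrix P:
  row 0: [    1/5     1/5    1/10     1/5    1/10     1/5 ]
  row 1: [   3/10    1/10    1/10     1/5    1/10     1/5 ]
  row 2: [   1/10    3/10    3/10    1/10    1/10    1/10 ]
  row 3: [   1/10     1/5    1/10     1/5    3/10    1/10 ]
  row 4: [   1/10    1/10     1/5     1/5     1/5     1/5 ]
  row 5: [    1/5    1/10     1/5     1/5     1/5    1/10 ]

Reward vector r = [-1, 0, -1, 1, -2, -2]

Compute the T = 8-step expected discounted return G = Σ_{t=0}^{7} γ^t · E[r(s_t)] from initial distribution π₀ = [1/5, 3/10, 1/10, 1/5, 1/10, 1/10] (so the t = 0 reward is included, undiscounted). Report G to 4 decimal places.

t=0: π = [0.2000, 0.3000, 0.1000, 0.2000, 0.1000, 0.1000], E[r] = -0.5000, γ^t·E[r] = -0.500000, running G = -0.500000
t=1: π = [0.1900, 0.1600, 0.1400, 0.1900, 0.1600, 0.1600], E[r] = -0.7800, γ^t·E[r] = -0.546000, running G = -1.046000
t=2: π = [0.1670, 0.1660, 0.1600, 0.1860, 0.1700, 0.1510], E[r] = -0.7830, γ^t·E[r] = -0.383670, running G = -1.429670
t=3: π = [0.1650, 0.1673, 0.1641, 0.1840, 0.1693, 0.1503], E[r] = -0.7843, γ^t·E[r] = -0.269015, running G = -1.698685
t=4: π = [0.1650, 0.1677, 0.1648, 0.1836, 0.1688, 0.1502], E[r] = -0.7840, γ^t·E[r] = -0.188243, running G = -1.886928
t=5: π = [0.1651, 0.1678, 0.1648, 0.1835, 0.1686, 0.1501], E[r] = -0.7839, γ^t·E[r] = -0.131750, running G = -2.018678
t=6: π = [0.1651, 0.1678, 0.1648, 0.1835, 0.1686, 0.1501], E[r] = -0.7839, γ^t·E[r] = -0.092222, running G = -2.110900
t=7: π = [0.1651, 0.1678, 0.1648, 0.1835, 0.1686, 0.1501], E[r] = -0.7839, γ^t·E[r] = -0.064555, running G = -2.175454

G = -2.1755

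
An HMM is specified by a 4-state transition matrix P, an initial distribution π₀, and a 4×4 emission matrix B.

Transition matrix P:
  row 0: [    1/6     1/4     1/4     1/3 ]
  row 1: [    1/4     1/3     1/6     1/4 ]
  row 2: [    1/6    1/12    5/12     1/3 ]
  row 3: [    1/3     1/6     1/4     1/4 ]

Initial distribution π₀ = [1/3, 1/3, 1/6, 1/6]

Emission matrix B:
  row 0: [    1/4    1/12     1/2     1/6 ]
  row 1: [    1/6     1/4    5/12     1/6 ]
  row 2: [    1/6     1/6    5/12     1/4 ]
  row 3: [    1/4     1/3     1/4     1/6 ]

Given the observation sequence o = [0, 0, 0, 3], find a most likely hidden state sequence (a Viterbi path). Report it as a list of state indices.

t=0: δ = [8.333e-02, 5.556e-02, 2.778e-02, 4.167e-02]  (obs o_0=0)
t=1: δ = [3.472e-03, 3.472e-03, 3.472e-03, 6.944e-03]  ψ = [0, 0, 0, 0]  (obs o_1=0)
t=2: δ = [5.787e-04, 1.929e-04, 2.894e-04, 4.340e-04]  ψ = [3, 1, 3, 3]  (obs o_2=0)
t=3: δ = [2.411e-05, 2.411e-05, 3.617e-05, 3.215e-05]  ψ = [3, 0, 0, 0]  (obs o_3=3)
backtrack: best end state = 2; path = [0, 3, 0, 2]

path = [0, 3, 0, 2]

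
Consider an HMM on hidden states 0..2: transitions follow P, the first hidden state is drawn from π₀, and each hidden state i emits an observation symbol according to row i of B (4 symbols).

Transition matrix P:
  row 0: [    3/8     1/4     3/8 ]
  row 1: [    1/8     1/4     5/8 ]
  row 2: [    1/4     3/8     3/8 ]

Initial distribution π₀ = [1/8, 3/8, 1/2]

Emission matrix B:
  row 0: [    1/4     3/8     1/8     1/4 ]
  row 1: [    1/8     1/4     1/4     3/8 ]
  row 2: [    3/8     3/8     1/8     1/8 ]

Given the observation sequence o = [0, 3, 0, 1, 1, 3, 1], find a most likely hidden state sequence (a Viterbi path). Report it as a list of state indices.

t=0: δ = [3.125e-02, 4.688e-02, 1.875e-01]  (obs o_0=0)
t=1: δ = [1.172e-02, 2.637e-02, 8.789e-03]  ψ = [2, 2, 2]  (obs o_1=3)
t=2: δ = [1.099e-03, 8.240e-04, 6.180e-03]  ψ = [0, 1, 1]  (obs o_2=0)
t=3: δ = [5.794e-04, 5.794e-04, 8.690e-04]  ψ = [2, 2, 2]  (obs o_3=1)
t=4: δ = [8.147e-05, 8.147e-05, 1.358e-04]  ψ = [0, 2, 1]  (obs o_4=1)
t=5: δ = [8.487e-06, 1.910e-05, 6.365e-06]  ψ = [2, 2, 1]  (obs o_5=3)
t=6: δ = [1.193e-06, 1.193e-06, 4.475e-06]  ψ = [0, 1, 1]  (obs o_6=1)
backtrack: best end state = 2; path = [2, 1, 2, 1, 2, 1, 2]

path = [2, 1, 2, 1, 2, 1, 2]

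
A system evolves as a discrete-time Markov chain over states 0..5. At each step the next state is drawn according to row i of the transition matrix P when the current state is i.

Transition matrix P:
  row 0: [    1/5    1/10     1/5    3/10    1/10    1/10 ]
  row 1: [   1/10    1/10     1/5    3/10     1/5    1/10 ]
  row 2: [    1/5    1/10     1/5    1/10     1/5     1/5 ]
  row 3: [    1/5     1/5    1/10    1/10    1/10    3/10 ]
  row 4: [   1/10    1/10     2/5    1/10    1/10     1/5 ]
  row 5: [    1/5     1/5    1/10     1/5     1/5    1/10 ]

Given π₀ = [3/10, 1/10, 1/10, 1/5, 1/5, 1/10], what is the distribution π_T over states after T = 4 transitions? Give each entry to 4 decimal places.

π = [0.1715, 0.1349, 0.1951, 0.1782, 0.1500, 0.1704]

t=0: π = [0.3000, 0.1000, 0.1000, 0.2000, 0.2000, 0.1000]
t=1: π = [0.1700, 0.1300, 0.2100, 0.1900, 0.1300, 0.1700]
t=2: π = [0.1740, 0.1360, 0.1900, 0.1770, 0.1510, 0.1720]
t=3: π = [0.1713, 0.1349, 0.1953, 0.1792, 0.1498, 0.1695]
t=4: π = [0.1715, 0.1349, 0.1951, 0.1782, 0.1500, 0.1704]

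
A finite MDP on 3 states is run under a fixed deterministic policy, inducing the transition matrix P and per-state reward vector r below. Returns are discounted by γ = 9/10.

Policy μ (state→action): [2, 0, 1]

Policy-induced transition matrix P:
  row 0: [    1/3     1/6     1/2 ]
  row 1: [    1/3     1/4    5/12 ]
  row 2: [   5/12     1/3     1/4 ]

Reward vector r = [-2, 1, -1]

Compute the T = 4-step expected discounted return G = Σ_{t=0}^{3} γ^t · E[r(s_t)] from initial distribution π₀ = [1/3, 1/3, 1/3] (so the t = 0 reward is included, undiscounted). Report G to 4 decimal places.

t=0: π = [0.3333, 0.3333, 0.3333], E[r] = -0.6667, γ^t·E[r] = -0.666667, running G = -0.666667
t=1: π = [0.3611, 0.2500, 0.3889], E[r] = -0.8611, γ^t·E[r] = -0.775000, running G = -1.441667
t=2: π = [0.3657, 0.2523, 0.3819], E[r] = -0.8611, γ^t·E[r] = -0.697500, running G = -2.139167
t=3: π = [0.3652, 0.2514, 0.3835], E[r] = -0.8625, γ^t·E[r] = -0.628734, running G = -2.767901

G = -2.7679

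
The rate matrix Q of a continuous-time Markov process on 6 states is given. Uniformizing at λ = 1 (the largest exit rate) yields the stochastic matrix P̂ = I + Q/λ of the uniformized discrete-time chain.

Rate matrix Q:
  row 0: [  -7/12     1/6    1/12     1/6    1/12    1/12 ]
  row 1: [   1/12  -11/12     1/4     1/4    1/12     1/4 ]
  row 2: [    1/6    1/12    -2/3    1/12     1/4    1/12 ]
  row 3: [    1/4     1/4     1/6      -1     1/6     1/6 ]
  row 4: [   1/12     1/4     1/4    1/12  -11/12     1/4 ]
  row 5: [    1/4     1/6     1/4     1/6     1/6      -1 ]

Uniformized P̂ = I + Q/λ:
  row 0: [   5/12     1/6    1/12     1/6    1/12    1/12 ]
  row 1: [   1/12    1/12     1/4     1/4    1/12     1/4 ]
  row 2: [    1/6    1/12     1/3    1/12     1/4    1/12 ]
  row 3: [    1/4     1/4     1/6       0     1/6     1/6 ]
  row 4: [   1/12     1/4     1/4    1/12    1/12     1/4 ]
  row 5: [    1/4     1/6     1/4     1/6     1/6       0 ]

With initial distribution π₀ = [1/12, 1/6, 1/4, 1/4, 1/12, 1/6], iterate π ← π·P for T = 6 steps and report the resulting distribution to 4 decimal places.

t=0: π = [0.0833, 0.1667, 0.2500, 0.2500, 0.0833, 0.1667]
t=1: π = [0.2014, 0.1597, 0.2361, 0.1111, 0.1597, 0.1319]
t=2: π = [0.2106, 0.1563, 0.2269, 0.1285, 0.1429, 0.1348]
t=3: π = [0.2163, 0.1574, 0.2231, 0.1275, 0.1431, 0.1327]
t=4: π = [0.2174, 0.1575, 0.2219, 0.1280, 0.1422, 0.1330]
t=5: π = [0.2178, 0.1576, 0.2216, 0.1281, 0.1421, 0.1329]
t=6: π = [0.2179, 0.1576, 0.2215, 0.1281, 0.1420, 0.1329]

π = [0.2179, 0.1576, 0.2215, 0.1281, 0.1420, 0.1329]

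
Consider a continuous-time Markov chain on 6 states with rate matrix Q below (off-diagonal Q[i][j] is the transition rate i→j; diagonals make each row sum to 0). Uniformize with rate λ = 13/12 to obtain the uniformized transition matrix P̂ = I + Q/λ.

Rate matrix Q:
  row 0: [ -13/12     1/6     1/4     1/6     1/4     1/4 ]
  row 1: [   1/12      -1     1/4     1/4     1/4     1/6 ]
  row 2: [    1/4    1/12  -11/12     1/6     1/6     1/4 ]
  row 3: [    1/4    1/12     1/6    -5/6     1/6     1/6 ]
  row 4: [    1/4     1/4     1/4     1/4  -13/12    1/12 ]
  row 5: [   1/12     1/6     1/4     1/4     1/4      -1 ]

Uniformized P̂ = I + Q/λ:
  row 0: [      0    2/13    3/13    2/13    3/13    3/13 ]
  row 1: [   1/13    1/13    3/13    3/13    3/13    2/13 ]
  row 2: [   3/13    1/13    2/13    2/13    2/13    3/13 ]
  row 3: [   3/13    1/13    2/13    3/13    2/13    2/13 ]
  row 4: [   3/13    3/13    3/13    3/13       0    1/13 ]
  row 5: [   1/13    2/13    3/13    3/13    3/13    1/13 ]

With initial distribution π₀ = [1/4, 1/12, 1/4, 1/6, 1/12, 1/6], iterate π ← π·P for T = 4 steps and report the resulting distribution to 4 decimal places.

π = [0.1523, 0.1258, 0.1998, 0.2037, 0.1622, 0.1563]

t=0: π = [0.2500, 0.0833, 0.2500, 0.1667, 0.0833, 0.1667]
t=1: π = [0.1346, 0.1218, 0.1987, 0.1923, 0.1795, 0.1731]
t=2: π = [0.1543, 0.1282, 0.2007, 0.2051, 0.1593, 0.1524]
t=3: π = [0.1520, 0.1250, 0.1996, 0.2035, 0.1628, 0.1572]
t=4: π = [0.1523, 0.1258, 0.1998, 0.2037, 0.1622, 0.1563]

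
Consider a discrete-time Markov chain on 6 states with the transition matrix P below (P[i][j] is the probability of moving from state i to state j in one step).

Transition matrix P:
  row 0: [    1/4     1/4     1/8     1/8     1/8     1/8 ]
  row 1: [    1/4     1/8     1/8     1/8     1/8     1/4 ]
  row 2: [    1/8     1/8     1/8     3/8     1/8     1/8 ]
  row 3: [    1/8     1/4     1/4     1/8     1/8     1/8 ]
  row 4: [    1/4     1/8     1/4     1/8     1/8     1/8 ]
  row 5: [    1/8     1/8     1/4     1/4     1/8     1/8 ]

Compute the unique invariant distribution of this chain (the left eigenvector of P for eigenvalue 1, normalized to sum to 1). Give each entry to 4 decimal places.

π = [0.1853, 0.1718, 0.1826, 0.1889, 0.1250, 0.1465]

Balance equations π_j = Σ_i π_i·P[i][j]:
  π_0 = 1/4·π_0 + 1/4·π_1 + 1/8·π_2 + 1/8·π_3 + 1/4·π_4 + 1/8·π_5
  π_1 = 1/4·π_0 + 1/8·π_1 + 1/8·π_2 + 1/4·π_3 + 1/8·π_4 + 1/8·π_5
  π_2 = 1/8·π_0 + 1/8·π_1 + 1/8·π_2 + 1/4·π_3 + 1/4·π_4 + 1/4·π_5
  π_3 = 1/8·π_0 + 1/8·π_1 + 3/8·π_2 + 1/8·π_3 + 1/8·π_4 + 1/4·π_5
  π_4 = 1/8·π_0 + 1/8·π_1 + 1/8·π_2 + 1/8·π_3 + 1/8·π_4 + 1/8·π_5
  normalize: π_0 + π_1 + π_2 + π_3 + π_4 + π_5 = 1
Solving the linear system gives exactly π = [6721/36280, 779/4535, 6623/36280, 1371/7256, 1/8, 2657/18140].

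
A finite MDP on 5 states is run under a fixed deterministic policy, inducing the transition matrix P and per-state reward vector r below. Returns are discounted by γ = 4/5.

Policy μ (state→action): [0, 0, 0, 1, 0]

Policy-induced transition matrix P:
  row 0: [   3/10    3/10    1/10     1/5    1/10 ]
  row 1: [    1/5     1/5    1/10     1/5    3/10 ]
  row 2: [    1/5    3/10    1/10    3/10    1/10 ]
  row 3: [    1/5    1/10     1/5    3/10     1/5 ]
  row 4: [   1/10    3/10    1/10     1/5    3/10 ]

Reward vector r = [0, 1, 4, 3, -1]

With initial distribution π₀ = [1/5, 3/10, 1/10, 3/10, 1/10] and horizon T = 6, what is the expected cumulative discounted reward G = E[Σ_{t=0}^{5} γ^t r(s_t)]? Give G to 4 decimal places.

t=0: π = [0.2000, 0.3000, 0.1000, 0.3000, 0.1000], E[r] = 1.5000, γ^t·E[r] = 1.500000, running G = 1.500000
t=1: π = [0.2100, 0.2100, 0.1300, 0.2400, 0.2100], E[r] = 1.2400, γ^t·E[r] = 0.992000, running G = 2.492000
t=2: π = [0.2000, 0.2310, 0.1240, 0.2370, 0.2080], E[r] = 1.2300, γ^t·E[r] = 0.787200, running G = 3.279200
t=3: π = [0.1992, 0.2295, 0.1237, 0.2361, 0.2115], E[r] = 1.2211, γ^t·E[r] = 0.625203, running G = 3.904403
t=4: π = [0.1988, 0.2298, 0.1236, 0.2360, 0.2118], E[r] = 1.2204, γ^t·E[r] = 0.499876, running G = 4.404279
t=5: π = [0.1987, 0.2298, 0.1236, 0.2360, 0.2119], E[r] = 1.2202, γ^t·E[r] = 0.399823, running G = 4.804102

G = 4.8041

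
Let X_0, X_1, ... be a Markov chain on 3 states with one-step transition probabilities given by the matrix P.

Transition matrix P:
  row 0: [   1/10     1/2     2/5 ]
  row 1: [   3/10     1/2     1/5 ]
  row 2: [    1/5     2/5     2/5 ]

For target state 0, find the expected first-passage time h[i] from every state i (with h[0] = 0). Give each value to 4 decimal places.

First-step conditioning: h[0] = 0; for i ≠ 0, h[i] = 1 + Σ_k P[i][k]·h[k].
  h[1] = 1 + 1/2·h[1] + 1/5·h[2]
  h[2] = 1 + 2/5·h[1] + 2/5·h[2]
Solving the 2×2 linear system over states ≠ 0 gives exactly h = [0, 40/11, 45/11] (h[0] = 0 is the target).

h = [0.0000, 3.6364, 4.0909]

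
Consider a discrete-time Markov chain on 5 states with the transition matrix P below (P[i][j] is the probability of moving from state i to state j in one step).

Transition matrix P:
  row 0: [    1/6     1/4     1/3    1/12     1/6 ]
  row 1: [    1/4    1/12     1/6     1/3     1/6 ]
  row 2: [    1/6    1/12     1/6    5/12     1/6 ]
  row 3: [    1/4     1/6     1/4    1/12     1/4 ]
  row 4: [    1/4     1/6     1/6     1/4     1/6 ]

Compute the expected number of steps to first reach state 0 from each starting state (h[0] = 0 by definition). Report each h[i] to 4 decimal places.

First-step conditioning: h[0] = 0; for i ≠ 0, h[i] = 1 + Σ_k P[i][k]·h[k].
  h[1] = 1 + 1/12·h[1] + 1/6·h[2] + 1/3·h[3] + 1/6·h[4]
  h[2] = 1 + 1/12·h[1] + 1/6·h[2] + 5/12·h[3] + 1/6·h[4]
  h[3] = 1 + 1/6·h[1] + 1/4·h[2] + 1/12·h[3] + 1/4·h[4]
  h[4] = 1 + 1/6·h[1] + 1/6·h[2] + 1/4·h[3] + 1/6·h[4]
Solving the 4×4 linear system over states ≠ 0 gives exactly h = [0, 1080/253, 2341/506, 1086/253, 2159/506] (h[0] = 0 is the target).

h = [0.0000, 4.2688, 4.6265, 4.2925, 4.2668]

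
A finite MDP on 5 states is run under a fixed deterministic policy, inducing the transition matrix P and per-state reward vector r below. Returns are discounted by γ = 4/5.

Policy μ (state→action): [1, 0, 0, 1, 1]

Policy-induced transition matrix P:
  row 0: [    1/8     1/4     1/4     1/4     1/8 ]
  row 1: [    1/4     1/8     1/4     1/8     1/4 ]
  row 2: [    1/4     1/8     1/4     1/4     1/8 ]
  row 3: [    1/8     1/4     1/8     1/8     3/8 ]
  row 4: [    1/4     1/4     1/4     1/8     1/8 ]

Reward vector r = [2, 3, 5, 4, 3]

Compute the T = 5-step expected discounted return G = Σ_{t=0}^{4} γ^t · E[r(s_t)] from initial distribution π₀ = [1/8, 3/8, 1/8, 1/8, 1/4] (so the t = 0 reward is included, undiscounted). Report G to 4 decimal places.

t=0: π = [0.1250, 0.3750, 0.1250, 0.1250, 0.2500], E[r] = 3.2500, γ^t·E[r] = 3.250000, running G = 3.250000
t=1: π = [0.2188, 0.1875, 0.2344, 0.1563, 0.2031], E[r] = 3.4063, γ^t·E[r] = 2.725000, running G = 5.975000
t=2: π = [0.2031, 0.1973, 0.2305, 0.1816, 0.1875], E[r] = 3.4395, γ^t·E[r] = 2.201250, running G = 8.176250
t=3: π = [0.2019, 0.1965, 0.2273, 0.1792, 0.1951], E[r] = 3.4319, γ^t·E[r] = 1.757125, running G = 9.933375
t=4: π = [0.2024, 0.1970, 0.2276, 0.1786, 0.1944], E[r] = 3.4315, γ^t·E[r] = 1.405538, running G = 11.338913

G = 11.3389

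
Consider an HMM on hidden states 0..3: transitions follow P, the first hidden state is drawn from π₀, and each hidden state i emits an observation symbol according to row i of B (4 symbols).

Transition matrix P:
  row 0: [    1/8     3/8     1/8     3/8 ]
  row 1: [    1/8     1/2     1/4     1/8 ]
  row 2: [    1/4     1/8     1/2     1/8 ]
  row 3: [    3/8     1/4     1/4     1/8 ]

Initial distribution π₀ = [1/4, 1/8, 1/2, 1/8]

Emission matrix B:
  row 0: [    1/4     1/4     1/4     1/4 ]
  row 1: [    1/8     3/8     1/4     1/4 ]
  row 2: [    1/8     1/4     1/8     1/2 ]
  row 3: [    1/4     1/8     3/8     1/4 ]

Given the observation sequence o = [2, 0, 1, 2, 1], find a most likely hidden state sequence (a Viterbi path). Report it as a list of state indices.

path = [3, 0, 1, 1, 1]

t=0: δ = [6.250e-02, 3.125e-02, 6.250e-02, 4.688e-02]  (obs o_0=2)
t=1: δ = [4.395e-03, 2.930e-03, 3.906e-03, 5.859e-03]  ψ = [3, 0, 2, 0]  (obs o_1=0)
t=2: δ = [5.493e-04, 6.180e-04, 4.883e-04, 2.060e-04]  ψ = [3, 0, 2, 0]  (obs o_2=1)
t=3: δ = [3.052e-05, 7.725e-05, 3.052e-05, 7.725e-05]  ψ = [2, 1, 2, 0]  (obs o_3=2)
t=4: δ = [7.242e-06, 1.448e-05, 4.828e-06, 1.431e-06]  ψ = [3, 1, 1, 0]  (obs o_4=1)
backtrack: best end state = 1; path = [3, 0, 1, 1, 1]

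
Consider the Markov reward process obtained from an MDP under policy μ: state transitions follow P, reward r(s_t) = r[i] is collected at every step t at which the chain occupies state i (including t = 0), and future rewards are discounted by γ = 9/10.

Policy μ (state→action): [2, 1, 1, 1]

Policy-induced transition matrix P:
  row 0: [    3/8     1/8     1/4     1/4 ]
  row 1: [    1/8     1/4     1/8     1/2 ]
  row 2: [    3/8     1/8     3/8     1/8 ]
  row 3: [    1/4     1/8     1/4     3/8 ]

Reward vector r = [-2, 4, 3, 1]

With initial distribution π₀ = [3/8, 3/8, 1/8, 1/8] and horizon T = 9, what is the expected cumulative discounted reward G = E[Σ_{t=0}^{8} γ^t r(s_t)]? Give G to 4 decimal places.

G = 6.7611

t=0: π = [0.3750, 0.3750, 0.1250, 0.1250], E[r] = 1.2500, γ^t·E[r] = 1.250000, running G = 1.250000
t=1: π = [0.2656, 0.1719, 0.2188, 0.3438], E[r] = 1.1563, γ^t·E[r] = 1.040625, running G = 2.290625
t=2: π = [0.2891, 0.1465, 0.2559, 0.3086], E[r] = 1.0840, γ^t·E[r] = 0.878027, running G = 3.168652
t=3: π = [0.2998, 0.1433, 0.2637, 0.2932], E[r] = 1.0579, γ^t·E[r] = 0.771181, running G = 3.939833
t=4: π = [0.3025, 0.1429, 0.2650, 0.2895], E[r] = 1.0513, γ^t·E[r] = 0.689738, running G = 4.629571
t=5: π = [0.3031, 0.1429, 0.2653, 0.2888], E[r] = 1.0499, γ^t·E[r] = 0.619944, running G = 5.249515
t=6: π = [0.3032, 0.1429, 0.2653, 0.2887], E[r] = 1.0496, γ^t·E[r] = 0.557810, running G = 5.807326
t=7: π = [0.3032, 0.1429, 0.2653, 0.2886], E[r] = 1.0496, γ^t·E[r] = 0.502007, running G = 6.309333
t=8: π = [0.3032, 0.1429, 0.2653, 0.2886], E[r] = 1.0496, γ^t·E[r] = 0.451803, running G = 6.761136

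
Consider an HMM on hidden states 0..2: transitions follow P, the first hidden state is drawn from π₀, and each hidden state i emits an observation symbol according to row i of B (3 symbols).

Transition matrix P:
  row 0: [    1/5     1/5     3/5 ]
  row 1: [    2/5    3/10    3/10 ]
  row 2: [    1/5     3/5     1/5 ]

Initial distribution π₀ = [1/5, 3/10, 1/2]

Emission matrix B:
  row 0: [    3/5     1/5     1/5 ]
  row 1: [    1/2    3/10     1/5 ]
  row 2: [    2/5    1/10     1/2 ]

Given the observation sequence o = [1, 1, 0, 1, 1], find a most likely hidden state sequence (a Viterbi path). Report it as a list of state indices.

path = [1, 0, 2, 1, 1]

t=0: δ = [4.000e-02, 9.000e-02, 5.000e-02]  (obs o_0=1)
t=1: δ = [7.200e-03, 9.000e-03, 2.700e-03]  ψ = [1, 2, 1]  (obs o_1=1)
t=2: δ = [2.160e-03, 1.350e-03, 1.728e-03]  ψ = [1, 1, 0]  (obs o_2=0)
t=3: δ = [1.080e-04, 3.110e-04, 1.296e-04]  ψ = [1, 2, 0]  (obs o_3=1)
t=4: δ = [2.488e-05, 2.799e-05, 9.331e-06]  ψ = [1, 1, 1]  (obs o_4=1)
backtrack: best end state = 1; path = [1, 0, 2, 1, 1]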